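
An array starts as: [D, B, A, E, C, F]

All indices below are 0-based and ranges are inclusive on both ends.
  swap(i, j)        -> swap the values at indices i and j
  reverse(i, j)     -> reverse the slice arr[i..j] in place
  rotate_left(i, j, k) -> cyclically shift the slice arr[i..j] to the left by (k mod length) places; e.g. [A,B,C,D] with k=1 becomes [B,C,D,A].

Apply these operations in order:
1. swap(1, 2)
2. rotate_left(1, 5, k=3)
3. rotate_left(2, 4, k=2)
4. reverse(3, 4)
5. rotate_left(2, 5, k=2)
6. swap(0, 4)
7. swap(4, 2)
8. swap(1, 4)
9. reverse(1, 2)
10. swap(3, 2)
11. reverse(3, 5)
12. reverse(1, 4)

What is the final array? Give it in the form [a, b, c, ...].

Answer: [B, C, A, E, D, F]

Derivation:
After 1 (swap(1, 2)): [D, A, B, E, C, F]
After 2 (rotate_left(1, 5, k=3)): [D, C, F, A, B, E]
After 3 (rotate_left(2, 4, k=2)): [D, C, B, F, A, E]
After 4 (reverse(3, 4)): [D, C, B, A, F, E]
After 5 (rotate_left(2, 5, k=2)): [D, C, F, E, B, A]
After 6 (swap(0, 4)): [B, C, F, E, D, A]
After 7 (swap(4, 2)): [B, C, D, E, F, A]
After 8 (swap(1, 4)): [B, F, D, E, C, A]
After 9 (reverse(1, 2)): [B, D, F, E, C, A]
After 10 (swap(3, 2)): [B, D, E, F, C, A]
After 11 (reverse(3, 5)): [B, D, E, A, C, F]
After 12 (reverse(1, 4)): [B, C, A, E, D, F]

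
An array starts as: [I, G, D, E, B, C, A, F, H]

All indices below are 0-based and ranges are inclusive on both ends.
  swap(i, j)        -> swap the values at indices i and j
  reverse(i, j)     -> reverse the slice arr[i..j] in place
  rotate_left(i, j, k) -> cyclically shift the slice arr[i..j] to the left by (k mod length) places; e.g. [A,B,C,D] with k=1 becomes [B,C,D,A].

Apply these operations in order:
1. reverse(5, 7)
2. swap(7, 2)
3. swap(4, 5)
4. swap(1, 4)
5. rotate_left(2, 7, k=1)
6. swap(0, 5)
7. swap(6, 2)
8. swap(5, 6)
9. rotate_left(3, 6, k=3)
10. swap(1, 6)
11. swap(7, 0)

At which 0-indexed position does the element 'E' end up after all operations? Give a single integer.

Answer: 1

Derivation:
After 1 (reverse(5, 7)): [I, G, D, E, B, F, A, C, H]
After 2 (swap(7, 2)): [I, G, C, E, B, F, A, D, H]
After 3 (swap(4, 5)): [I, G, C, E, F, B, A, D, H]
After 4 (swap(1, 4)): [I, F, C, E, G, B, A, D, H]
After 5 (rotate_left(2, 7, k=1)): [I, F, E, G, B, A, D, C, H]
After 6 (swap(0, 5)): [A, F, E, G, B, I, D, C, H]
After 7 (swap(6, 2)): [A, F, D, G, B, I, E, C, H]
After 8 (swap(5, 6)): [A, F, D, G, B, E, I, C, H]
After 9 (rotate_left(3, 6, k=3)): [A, F, D, I, G, B, E, C, H]
After 10 (swap(1, 6)): [A, E, D, I, G, B, F, C, H]
After 11 (swap(7, 0)): [C, E, D, I, G, B, F, A, H]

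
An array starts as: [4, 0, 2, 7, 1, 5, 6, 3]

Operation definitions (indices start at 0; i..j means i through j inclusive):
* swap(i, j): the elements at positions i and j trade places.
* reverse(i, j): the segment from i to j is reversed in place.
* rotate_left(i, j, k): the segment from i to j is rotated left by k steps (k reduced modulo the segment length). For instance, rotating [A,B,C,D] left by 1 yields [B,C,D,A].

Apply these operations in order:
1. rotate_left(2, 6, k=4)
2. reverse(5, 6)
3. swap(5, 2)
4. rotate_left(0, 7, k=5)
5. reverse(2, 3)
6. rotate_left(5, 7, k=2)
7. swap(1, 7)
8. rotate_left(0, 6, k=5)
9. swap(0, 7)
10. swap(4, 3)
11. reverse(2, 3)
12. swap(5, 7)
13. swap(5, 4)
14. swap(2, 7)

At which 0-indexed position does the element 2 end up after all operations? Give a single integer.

After 1 (rotate_left(2, 6, k=4)): [4, 0, 6, 2, 7, 1, 5, 3]
After 2 (reverse(5, 6)): [4, 0, 6, 2, 7, 5, 1, 3]
After 3 (swap(5, 2)): [4, 0, 5, 2, 7, 6, 1, 3]
After 4 (rotate_left(0, 7, k=5)): [6, 1, 3, 4, 0, 5, 2, 7]
After 5 (reverse(2, 3)): [6, 1, 4, 3, 0, 5, 2, 7]
After 6 (rotate_left(5, 7, k=2)): [6, 1, 4, 3, 0, 7, 5, 2]
After 7 (swap(1, 7)): [6, 2, 4, 3, 0, 7, 5, 1]
After 8 (rotate_left(0, 6, k=5)): [7, 5, 6, 2, 4, 3, 0, 1]
After 9 (swap(0, 7)): [1, 5, 6, 2, 4, 3, 0, 7]
After 10 (swap(4, 3)): [1, 5, 6, 4, 2, 3, 0, 7]
After 11 (reverse(2, 3)): [1, 5, 4, 6, 2, 3, 0, 7]
After 12 (swap(5, 7)): [1, 5, 4, 6, 2, 7, 0, 3]
After 13 (swap(5, 4)): [1, 5, 4, 6, 7, 2, 0, 3]
After 14 (swap(2, 7)): [1, 5, 3, 6, 7, 2, 0, 4]

Answer: 5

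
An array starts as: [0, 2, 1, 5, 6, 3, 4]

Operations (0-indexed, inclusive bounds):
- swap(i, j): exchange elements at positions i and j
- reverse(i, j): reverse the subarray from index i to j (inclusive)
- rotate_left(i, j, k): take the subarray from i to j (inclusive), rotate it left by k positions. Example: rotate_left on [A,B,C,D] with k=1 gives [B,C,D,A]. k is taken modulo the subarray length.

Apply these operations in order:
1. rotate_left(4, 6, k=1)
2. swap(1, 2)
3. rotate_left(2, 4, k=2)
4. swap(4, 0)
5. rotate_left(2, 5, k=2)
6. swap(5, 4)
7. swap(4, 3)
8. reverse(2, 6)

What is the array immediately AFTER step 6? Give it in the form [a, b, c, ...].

Answer: [5, 1, 0, 4, 2, 3, 6]

Derivation:
After 1 (rotate_left(4, 6, k=1)): [0, 2, 1, 5, 3, 4, 6]
After 2 (swap(1, 2)): [0, 1, 2, 5, 3, 4, 6]
After 3 (rotate_left(2, 4, k=2)): [0, 1, 3, 2, 5, 4, 6]
After 4 (swap(4, 0)): [5, 1, 3, 2, 0, 4, 6]
After 5 (rotate_left(2, 5, k=2)): [5, 1, 0, 4, 3, 2, 6]
After 6 (swap(5, 4)): [5, 1, 0, 4, 2, 3, 6]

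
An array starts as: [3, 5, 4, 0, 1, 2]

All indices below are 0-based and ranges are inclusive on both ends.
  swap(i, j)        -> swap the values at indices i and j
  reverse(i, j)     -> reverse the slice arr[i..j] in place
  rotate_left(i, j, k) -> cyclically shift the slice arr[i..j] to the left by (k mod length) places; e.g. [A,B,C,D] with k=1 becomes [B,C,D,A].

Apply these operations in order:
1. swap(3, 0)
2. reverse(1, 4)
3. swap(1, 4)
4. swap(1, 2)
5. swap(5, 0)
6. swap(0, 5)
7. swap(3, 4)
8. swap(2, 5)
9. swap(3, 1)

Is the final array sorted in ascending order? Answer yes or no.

Answer: yes

Derivation:
After 1 (swap(3, 0)): [0, 5, 4, 3, 1, 2]
After 2 (reverse(1, 4)): [0, 1, 3, 4, 5, 2]
After 3 (swap(1, 4)): [0, 5, 3, 4, 1, 2]
After 4 (swap(1, 2)): [0, 3, 5, 4, 1, 2]
After 5 (swap(5, 0)): [2, 3, 5, 4, 1, 0]
After 6 (swap(0, 5)): [0, 3, 5, 4, 1, 2]
After 7 (swap(3, 4)): [0, 3, 5, 1, 4, 2]
After 8 (swap(2, 5)): [0, 3, 2, 1, 4, 5]
After 9 (swap(3, 1)): [0, 1, 2, 3, 4, 5]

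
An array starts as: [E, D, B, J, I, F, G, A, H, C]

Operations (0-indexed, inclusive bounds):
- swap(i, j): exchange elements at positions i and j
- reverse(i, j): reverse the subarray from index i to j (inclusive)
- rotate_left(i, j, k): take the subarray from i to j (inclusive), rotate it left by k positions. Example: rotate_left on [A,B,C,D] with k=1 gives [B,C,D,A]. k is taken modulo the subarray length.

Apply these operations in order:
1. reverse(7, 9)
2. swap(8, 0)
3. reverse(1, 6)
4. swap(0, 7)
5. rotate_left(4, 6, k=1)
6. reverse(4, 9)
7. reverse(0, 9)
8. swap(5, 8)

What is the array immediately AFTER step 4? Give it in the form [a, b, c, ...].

Answer: [C, G, F, I, J, B, D, H, E, A]

Derivation:
After 1 (reverse(7, 9)): [E, D, B, J, I, F, G, C, H, A]
After 2 (swap(8, 0)): [H, D, B, J, I, F, G, C, E, A]
After 3 (reverse(1, 6)): [H, G, F, I, J, B, D, C, E, A]
After 4 (swap(0, 7)): [C, G, F, I, J, B, D, H, E, A]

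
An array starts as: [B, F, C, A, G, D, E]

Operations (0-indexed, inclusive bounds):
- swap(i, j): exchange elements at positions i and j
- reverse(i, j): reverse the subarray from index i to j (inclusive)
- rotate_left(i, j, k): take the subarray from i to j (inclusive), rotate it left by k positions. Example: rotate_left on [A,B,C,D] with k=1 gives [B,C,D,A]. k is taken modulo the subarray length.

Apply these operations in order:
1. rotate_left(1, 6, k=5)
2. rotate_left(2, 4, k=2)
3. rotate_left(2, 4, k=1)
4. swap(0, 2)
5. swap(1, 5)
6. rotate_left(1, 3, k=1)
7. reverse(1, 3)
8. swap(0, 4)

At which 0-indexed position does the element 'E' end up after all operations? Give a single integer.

After 1 (rotate_left(1, 6, k=5)): [B, E, F, C, A, G, D]
After 2 (rotate_left(2, 4, k=2)): [B, E, A, F, C, G, D]
After 3 (rotate_left(2, 4, k=1)): [B, E, F, C, A, G, D]
After 4 (swap(0, 2)): [F, E, B, C, A, G, D]
After 5 (swap(1, 5)): [F, G, B, C, A, E, D]
After 6 (rotate_left(1, 3, k=1)): [F, B, C, G, A, E, D]
After 7 (reverse(1, 3)): [F, G, C, B, A, E, D]
After 8 (swap(0, 4)): [A, G, C, B, F, E, D]

Answer: 5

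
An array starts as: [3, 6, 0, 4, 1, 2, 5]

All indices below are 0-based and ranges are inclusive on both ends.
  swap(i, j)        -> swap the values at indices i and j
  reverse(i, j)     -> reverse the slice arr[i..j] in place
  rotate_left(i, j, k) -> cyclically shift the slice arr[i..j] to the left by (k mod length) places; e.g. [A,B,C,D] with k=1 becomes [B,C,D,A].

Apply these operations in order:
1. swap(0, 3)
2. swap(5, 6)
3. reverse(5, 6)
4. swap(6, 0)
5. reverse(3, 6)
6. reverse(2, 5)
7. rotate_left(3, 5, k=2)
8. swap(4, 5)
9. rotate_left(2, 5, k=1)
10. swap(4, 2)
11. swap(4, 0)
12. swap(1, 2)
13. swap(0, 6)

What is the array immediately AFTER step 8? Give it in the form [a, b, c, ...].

Answer: [5, 6, 1, 0, 4, 2, 3]

Derivation:
After 1 (swap(0, 3)): [4, 6, 0, 3, 1, 2, 5]
After 2 (swap(5, 6)): [4, 6, 0, 3, 1, 5, 2]
After 3 (reverse(5, 6)): [4, 6, 0, 3, 1, 2, 5]
After 4 (swap(6, 0)): [5, 6, 0, 3, 1, 2, 4]
After 5 (reverse(3, 6)): [5, 6, 0, 4, 2, 1, 3]
After 6 (reverse(2, 5)): [5, 6, 1, 2, 4, 0, 3]
After 7 (rotate_left(3, 5, k=2)): [5, 6, 1, 0, 2, 4, 3]
After 8 (swap(4, 5)): [5, 6, 1, 0, 4, 2, 3]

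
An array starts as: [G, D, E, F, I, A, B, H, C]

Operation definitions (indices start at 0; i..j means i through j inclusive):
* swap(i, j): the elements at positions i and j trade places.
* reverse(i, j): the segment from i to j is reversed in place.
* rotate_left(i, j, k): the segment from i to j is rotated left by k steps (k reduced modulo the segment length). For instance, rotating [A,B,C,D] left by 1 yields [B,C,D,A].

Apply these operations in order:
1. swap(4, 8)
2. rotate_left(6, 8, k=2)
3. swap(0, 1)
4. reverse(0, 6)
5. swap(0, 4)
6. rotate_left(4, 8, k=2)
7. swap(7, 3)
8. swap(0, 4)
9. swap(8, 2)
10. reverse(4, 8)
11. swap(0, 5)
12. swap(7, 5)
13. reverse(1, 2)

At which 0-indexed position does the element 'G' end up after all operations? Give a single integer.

After 1 (swap(4, 8)): [G, D, E, F, C, A, B, H, I]
After 2 (rotate_left(6, 8, k=2)): [G, D, E, F, C, A, I, B, H]
After 3 (swap(0, 1)): [D, G, E, F, C, A, I, B, H]
After 4 (reverse(0, 6)): [I, A, C, F, E, G, D, B, H]
After 5 (swap(0, 4)): [E, A, C, F, I, G, D, B, H]
After 6 (rotate_left(4, 8, k=2)): [E, A, C, F, D, B, H, I, G]
After 7 (swap(7, 3)): [E, A, C, I, D, B, H, F, G]
After 8 (swap(0, 4)): [D, A, C, I, E, B, H, F, G]
After 9 (swap(8, 2)): [D, A, G, I, E, B, H, F, C]
After 10 (reverse(4, 8)): [D, A, G, I, C, F, H, B, E]
After 11 (swap(0, 5)): [F, A, G, I, C, D, H, B, E]
After 12 (swap(7, 5)): [F, A, G, I, C, B, H, D, E]
After 13 (reverse(1, 2)): [F, G, A, I, C, B, H, D, E]

Answer: 1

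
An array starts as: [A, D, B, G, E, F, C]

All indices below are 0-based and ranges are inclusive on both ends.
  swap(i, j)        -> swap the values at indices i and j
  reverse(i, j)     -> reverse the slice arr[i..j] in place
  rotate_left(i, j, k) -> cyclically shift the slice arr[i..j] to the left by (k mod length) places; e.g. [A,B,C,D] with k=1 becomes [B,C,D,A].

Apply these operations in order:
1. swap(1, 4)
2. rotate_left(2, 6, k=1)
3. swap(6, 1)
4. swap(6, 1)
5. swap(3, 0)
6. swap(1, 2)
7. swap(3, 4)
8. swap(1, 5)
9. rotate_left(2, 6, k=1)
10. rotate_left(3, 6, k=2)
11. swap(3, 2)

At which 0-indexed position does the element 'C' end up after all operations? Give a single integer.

Answer: 1

Derivation:
After 1 (swap(1, 4)): [A, E, B, G, D, F, C]
After 2 (rotate_left(2, 6, k=1)): [A, E, G, D, F, C, B]
After 3 (swap(6, 1)): [A, B, G, D, F, C, E]
After 4 (swap(6, 1)): [A, E, G, D, F, C, B]
After 5 (swap(3, 0)): [D, E, G, A, F, C, B]
After 6 (swap(1, 2)): [D, G, E, A, F, C, B]
After 7 (swap(3, 4)): [D, G, E, F, A, C, B]
After 8 (swap(1, 5)): [D, C, E, F, A, G, B]
After 9 (rotate_left(2, 6, k=1)): [D, C, F, A, G, B, E]
After 10 (rotate_left(3, 6, k=2)): [D, C, F, B, E, A, G]
After 11 (swap(3, 2)): [D, C, B, F, E, A, G]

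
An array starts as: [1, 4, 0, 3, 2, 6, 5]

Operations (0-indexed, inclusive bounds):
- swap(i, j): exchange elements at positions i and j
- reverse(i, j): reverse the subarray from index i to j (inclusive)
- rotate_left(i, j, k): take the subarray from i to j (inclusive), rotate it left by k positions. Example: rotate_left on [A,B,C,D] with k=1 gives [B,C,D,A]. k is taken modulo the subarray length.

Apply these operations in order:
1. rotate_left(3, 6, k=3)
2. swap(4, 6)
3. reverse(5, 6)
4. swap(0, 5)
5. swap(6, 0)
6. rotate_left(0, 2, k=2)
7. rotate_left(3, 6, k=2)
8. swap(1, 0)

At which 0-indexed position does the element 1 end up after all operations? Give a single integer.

Answer: 3

Derivation:
After 1 (rotate_left(3, 6, k=3)): [1, 4, 0, 5, 3, 2, 6]
After 2 (swap(4, 6)): [1, 4, 0, 5, 6, 2, 3]
After 3 (reverse(5, 6)): [1, 4, 0, 5, 6, 3, 2]
After 4 (swap(0, 5)): [3, 4, 0, 5, 6, 1, 2]
After 5 (swap(6, 0)): [2, 4, 0, 5, 6, 1, 3]
After 6 (rotate_left(0, 2, k=2)): [0, 2, 4, 5, 6, 1, 3]
After 7 (rotate_left(3, 6, k=2)): [0, 2, 4, 1, 3, 5, 6]
After 8 (swap(1, 0)): [2, 0, 4, 1, 3, 5, 6]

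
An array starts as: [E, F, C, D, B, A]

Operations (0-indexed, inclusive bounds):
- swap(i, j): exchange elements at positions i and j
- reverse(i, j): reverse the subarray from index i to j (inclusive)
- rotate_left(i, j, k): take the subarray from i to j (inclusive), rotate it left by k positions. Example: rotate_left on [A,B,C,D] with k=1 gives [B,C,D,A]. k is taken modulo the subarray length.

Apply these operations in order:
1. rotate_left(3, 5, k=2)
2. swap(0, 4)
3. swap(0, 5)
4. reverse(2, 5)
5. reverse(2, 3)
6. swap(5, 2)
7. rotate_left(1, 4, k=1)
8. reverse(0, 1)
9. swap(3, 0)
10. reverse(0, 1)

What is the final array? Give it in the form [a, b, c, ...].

Answer: [B, A, D, C, F, E]

Derivation:
After 1 (rotate_left(3, 5, k=2)): [E, F, C, A, D, B]
After 2 (swap(0, 4)): [D, F, C, A, E, B]
After 3 (swap(0, 5)): [B, F, C, A, E, D]
After 4 (reverse(2, 5)): [B, F, D, E, A, C]
After 5 (reverse(2, 3)): [B, F, E, D, A, C]
After 6 (swap(5, 2)): [B, F, C, D, A, E]
After 7 (rotate_left(1, 4, k=1)): [B, C, D, A, F, E]
After 8 (reverse(0, 1)): [C, B, D, A, F, E]
After 9 (swap(3, 0)): [A, B, D, C, F, E]
After 10 (reverse(0, 1)): [B, A, D, C, F, E]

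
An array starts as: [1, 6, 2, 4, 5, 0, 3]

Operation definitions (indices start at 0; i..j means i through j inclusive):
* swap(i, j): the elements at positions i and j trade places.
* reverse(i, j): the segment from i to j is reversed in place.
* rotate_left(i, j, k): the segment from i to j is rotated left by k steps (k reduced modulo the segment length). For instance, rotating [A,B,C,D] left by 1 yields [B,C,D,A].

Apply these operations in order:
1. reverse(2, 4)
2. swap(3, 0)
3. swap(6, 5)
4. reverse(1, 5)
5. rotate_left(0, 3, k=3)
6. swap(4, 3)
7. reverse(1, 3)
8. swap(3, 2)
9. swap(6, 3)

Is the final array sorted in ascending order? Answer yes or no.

Answer: no

Derivation:
After 1 (reverse(2, 4)): [1, 6, 5, 4, 2, 0, 3]
After 2 (swap(3, 0)): [4, 6, 5, 1, 2, 0, 3]
After 3 (swap(6, 5)): [4, 6, 5, 1, 2, 3, 0]
After 4 (reverse(1, 5)): [4, 3, 2, 1, 5, 6, 0]
After 5 (rotate_left(0, 3, k=3)): [1, 4, 3, 2, 5, 6, 0]
After 6 (swap(4, 3)): [1, 4, 3, 5, 2, 6, 0]
After 7 (reverse(1, 3)): [1, 5, 3, 4, 2, 6, 0]
After 8 (swap(3, 2)): [1, 5, 4, 3, 2, 6, 0]
After 9 (swap(6, 3)): [1, 5, 4, 0, 2, 6, 3]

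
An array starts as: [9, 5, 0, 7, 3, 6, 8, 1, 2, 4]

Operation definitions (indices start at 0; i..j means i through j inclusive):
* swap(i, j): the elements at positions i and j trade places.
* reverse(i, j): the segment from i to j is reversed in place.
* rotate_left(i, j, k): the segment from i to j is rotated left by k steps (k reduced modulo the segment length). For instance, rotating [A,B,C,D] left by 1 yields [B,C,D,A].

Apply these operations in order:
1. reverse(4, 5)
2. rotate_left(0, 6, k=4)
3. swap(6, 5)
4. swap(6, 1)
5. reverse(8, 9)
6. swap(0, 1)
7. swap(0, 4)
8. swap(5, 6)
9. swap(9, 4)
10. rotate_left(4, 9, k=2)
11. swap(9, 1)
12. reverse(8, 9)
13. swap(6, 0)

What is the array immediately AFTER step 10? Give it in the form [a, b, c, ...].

After 1 (reverse(4, 5)): [9, 5, 0, 7, 6, 3, 8, 1, 2, 4]
After 2 (rotate_left(0, 6, k=4)): [6, 3, 8, 9, 5, 0, 7, 1, 2, 4]
After 3 (swap(6, 5)): [6, 3, 8, 9, 5, 7, 0, 1, 2, 4]
After 4 (swap(6, 1)): [6, 0, 8, 9, 5, 7, 3, 1, 2, 4]
After 5 (reverse(8, 9)): [6, 0, 8, 9, 5, 7, 3, 1, 4, 2]
After 6 (swap(0, 1)): [0, 6, 8, 9, 5, 7, 3, 1, 4, 2]
After 7 (swap(0, 4)): [5, 6, 8, 9, 0, 7, 3, 1, 4, 2]
After 8 (swap(5, 6)): [5, 6, 8, 9, 0, 3, 7, 1, 4, 2]
After 9 (swap(9, 4)): [5, 6, 8, 9, 2, 3, 7, 1, 4, 0]
After 10 (rotate_left(4, 9, k=2)): [5, 6, 8, 9, 7, 1, 4, 0, 2, 3]

Answer: [5, 6, 8, 9, 7, 1, 4, 0, 2, 3]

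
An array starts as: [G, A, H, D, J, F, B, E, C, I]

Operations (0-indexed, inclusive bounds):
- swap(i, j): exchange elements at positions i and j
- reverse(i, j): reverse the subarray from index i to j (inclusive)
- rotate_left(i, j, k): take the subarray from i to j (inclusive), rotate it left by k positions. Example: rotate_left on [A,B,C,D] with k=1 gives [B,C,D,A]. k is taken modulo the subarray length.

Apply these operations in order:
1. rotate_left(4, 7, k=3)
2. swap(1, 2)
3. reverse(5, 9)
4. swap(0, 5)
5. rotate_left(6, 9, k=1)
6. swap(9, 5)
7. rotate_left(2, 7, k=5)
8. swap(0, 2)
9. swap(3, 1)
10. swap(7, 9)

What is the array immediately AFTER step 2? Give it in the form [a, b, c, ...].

After 1 (rotate_left(4, 7, k=3)): [G, A, H, D, E, J, F, B, C, I]
After 2 (swap(1, 2)): [G, H, A, D, E, J, F, B, C, I]

Answer: [G, H, A, D, E, J, F, B, C, I]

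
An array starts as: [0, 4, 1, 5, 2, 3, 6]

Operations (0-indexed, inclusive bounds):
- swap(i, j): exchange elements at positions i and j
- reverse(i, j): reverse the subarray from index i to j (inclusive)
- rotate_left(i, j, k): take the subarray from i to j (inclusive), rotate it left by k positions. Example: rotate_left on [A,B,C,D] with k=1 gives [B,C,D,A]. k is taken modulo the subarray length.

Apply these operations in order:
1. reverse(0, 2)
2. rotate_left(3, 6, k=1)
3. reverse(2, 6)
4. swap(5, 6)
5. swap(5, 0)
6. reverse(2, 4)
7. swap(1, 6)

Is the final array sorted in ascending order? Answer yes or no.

After 1 (reverse(0, 2)): [1, 4, 0, 5, 2, 3, 6]
After 2 (rotate_left(3, 6, k=1)): [1, 4, 0, 2, 3, 6, 5]
After 3 (reverse(2, 6)): [1, 4, 5, 6, 3, 2, 0]
After 4 (swap(5, 6)): [1, 4, 5, 6, 3, 0, 2]
After 5 (swap(5, 0)): [0, 4, 5, 6, 3, 1, 2]
After 6 (reverse(2, 4)): [0, 4, 3, 6, 5, 1, 2]
After 7 (swap(1, 6)): [0, 2, 3, 6, 5, 1, 4]

Answer: no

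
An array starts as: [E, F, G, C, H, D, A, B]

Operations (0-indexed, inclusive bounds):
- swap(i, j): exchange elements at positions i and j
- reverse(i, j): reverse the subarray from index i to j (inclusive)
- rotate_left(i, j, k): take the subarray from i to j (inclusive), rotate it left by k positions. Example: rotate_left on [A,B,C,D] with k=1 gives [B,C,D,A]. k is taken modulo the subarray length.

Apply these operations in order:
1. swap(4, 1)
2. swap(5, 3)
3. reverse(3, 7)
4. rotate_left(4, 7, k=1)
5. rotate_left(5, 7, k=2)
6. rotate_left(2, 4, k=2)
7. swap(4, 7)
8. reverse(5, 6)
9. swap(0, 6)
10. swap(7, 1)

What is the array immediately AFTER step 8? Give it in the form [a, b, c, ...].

Answer: [E, H, C, G, D, F, A, B]

Derivation:
After 1 (swap(4, 1)): [E, H, G, C, F, D, A, B]
After 2 (swap(5, 3)): [E, H, G, D, F, C, A, B]
After 3 (reverse(3, 7)): [E, H, G, B, A, C, F, D]
After 4 (rotate_left(4, 7, k=1)): [E, H, G, B, C, F, D, A]
After 5 (rotate_left(5, 7, k=2)): [E, H, G, B, C, A, F, D]
After 6 (rotate_left(2, 4, k=2)): [E, H, C, G, B, A, F, D]
After 7 (swap(4, 7)): [E, H, C, G, D, A, F, B]
After 8 (reverse(5, 6)): [E, H, C, G, D, F, A, B]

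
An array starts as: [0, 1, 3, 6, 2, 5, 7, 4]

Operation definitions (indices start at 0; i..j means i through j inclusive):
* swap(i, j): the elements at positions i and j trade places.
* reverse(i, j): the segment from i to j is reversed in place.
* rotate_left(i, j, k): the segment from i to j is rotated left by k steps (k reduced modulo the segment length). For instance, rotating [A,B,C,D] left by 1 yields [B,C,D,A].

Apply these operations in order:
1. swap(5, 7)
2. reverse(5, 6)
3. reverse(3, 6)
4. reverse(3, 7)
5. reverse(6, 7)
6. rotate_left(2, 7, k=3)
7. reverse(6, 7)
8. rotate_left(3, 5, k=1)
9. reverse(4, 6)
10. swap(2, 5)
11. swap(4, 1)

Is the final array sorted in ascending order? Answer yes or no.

After 1 (swap(5, 7)): [0, 1, 3, 6, 2, 4, 7, 5]
After 2 (reverse(5, 6)): [0, 1, 3, 6, 2, 7, 4, 5]
After 3 (reverse(3, 6)): [0, 1, 3, 4, 7, 2, 6, 5]
After 4 (reverse(3, 7)): [0, 1, 3, 5, 6, 2, 7, 4]
After 5 (reverse(6, 7)): [0, 1, 3, 5, 6, 2, 4, 7]
After 6 (rotate_left(2, 7, k=3)): [0, 1, 2, 4, 7, 3, 5, 6]
After 7 (reverse(6, 7)): [0, 1, 2, 4, 7, 3, 6, 5]
After 8 (rotate_left(3, 5, k=1)): [0, 1, 2, 7, 3, 4, 6, 5]
After 9 (reverse(4, 6)): [0, 1, 2, 7, 6, 4, 3, 5]
After 10 (swap(2, 5)): [0, 1, 4, 7, 6, 2, 3, 5]
After 11 (swap(4, 1)): [0, 6, 4, 7, 1, 2, 3, 5]

Answer: no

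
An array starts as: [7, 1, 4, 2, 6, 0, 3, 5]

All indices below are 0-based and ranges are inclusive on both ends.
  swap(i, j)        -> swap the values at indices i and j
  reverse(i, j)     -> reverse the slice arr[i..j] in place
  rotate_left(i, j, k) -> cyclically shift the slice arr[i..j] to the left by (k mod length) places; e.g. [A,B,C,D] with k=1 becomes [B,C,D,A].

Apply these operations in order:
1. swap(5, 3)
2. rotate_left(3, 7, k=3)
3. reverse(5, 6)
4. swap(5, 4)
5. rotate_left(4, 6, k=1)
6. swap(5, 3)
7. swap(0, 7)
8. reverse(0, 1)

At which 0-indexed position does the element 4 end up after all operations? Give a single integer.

Answer: 2

Derivation:
After 1 (swap(5, 3)): [7, 1, 4, 0, 6, 2, 3, 5]
After 2 (rotate_left(3, 7, k=3)): [7, 1, 4, 3, 5, 0, 6, 2]
After 3 (reverse(5, 6)): [7, 1, 4, 3, 5, 6, 0, 2]
After 4 (swap(5, 4)): [7, 1, 4, 3, 6, 5, 0, 2]
After 5 (rotate_left(4, 6, k=1)): [7, 1, 4, 3, 5, 0, 6, 2]
After 6 (swap(5, 3)): [7, 1, 4, 0, 5, 3, 6, 2]
After 7 (swap(0, 7)): [2, 1, 4, 0, 5, 3, 6, 7]
After 8 (reverse(0, 1)): [1, 2, 4, 0, 5, 3, 6, 7]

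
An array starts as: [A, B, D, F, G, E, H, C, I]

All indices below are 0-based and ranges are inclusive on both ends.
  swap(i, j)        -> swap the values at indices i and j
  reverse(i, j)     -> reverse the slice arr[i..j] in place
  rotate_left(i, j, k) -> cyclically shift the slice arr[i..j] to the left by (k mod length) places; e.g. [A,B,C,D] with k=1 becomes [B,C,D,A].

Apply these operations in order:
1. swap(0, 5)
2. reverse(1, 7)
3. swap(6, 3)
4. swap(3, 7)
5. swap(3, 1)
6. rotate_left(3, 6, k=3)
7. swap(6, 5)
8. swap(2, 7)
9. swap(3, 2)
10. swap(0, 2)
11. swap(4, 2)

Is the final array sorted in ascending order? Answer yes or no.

Answer: yes

Derivation:
After 1 (swap(0, 5)): [E, B, D, F, G, A, H, C, I]
After 2 (reverse(1, 7)): [E, C, H, A, G, F, D, B, I]
After 3 (swap(6, 3)): [E, C, H, D, G, F, A, B, I]
After 4 (swap(3, 7)): [E, C, H, B, G, F, A, D, I]
After 5 (swap(3, 1)): [E, B, H, C, G, F, A, D, I]
After 6 (rotate_left(3, 6, k=3)): [E, B, H, A, C, G, F, D, I]
After 7 (swap(6, 5)): [E, B, H, A, C, F, G, D, I]
After 8 (swap(2, 7)): [E, B, D, A, C, F, G, H, I]
After 9 (swap(3, 2)): [E, B, A, D, C, F, G, H, I]
After 10 (swap(0, 2)): [A, B, E, D, C, F, G, H, I]
After 11 (swap(4, 2)): [A, B, C, D, E, F, G, H, I]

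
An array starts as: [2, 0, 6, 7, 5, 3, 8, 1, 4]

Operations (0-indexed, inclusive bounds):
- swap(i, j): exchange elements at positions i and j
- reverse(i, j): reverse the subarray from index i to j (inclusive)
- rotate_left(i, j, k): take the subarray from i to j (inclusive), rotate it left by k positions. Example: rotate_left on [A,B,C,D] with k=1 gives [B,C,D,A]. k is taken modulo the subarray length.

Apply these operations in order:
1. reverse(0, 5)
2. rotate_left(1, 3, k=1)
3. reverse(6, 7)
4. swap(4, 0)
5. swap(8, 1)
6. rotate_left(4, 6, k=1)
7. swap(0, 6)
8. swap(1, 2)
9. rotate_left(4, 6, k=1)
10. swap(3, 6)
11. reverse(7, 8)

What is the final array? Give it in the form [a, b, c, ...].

After 1 (reverse(0, 5)): [3, 5, 7, 6, 0, 2, 8, 1, 4]
After 2 (rotate_left(1, 3, k=1)): [3, 7, 6, 5, 0, 2, 8, 1, 4]
After 3 (reverse(6, 7)): [3, 7, 6, 5, 0, 2, 1, 8, 4]
After 4 (swap(4, 0)): [0, 7, 6, 5, 3, 2, 1, 8, 4]
After 5 (swap(8, 1)): [0, 4, 6, 5, 3, 2, 1, 8, 7]
After 6 (rotate_left(4, 6, k=1)): [0, 4, 6, 5, 2, 1, 3, 8, 7]
After 7 (swap(0, 6)): [3, 4, 6, 5, 2, 1, 0, 8, 7]
After 8 (swap(1, 2)): [3, 6, 4, 5, 2, 1, 0, 8, 7]
After 9 (rotate_left(4, 6, k=1)): [3, 6, 4, 5, 1, 0, 2, 8, 7]
After 10 (swap(3, 6)): [3, 6, 4, 2, 1, 0, 5, 8, 7]
After 11 (reverse(7, 8)): [3, 6, 4, 2, 1, 0, 5, 7, 8]

Answer: [3, 6, 4, 2, 1, 0, 5, 7, 8]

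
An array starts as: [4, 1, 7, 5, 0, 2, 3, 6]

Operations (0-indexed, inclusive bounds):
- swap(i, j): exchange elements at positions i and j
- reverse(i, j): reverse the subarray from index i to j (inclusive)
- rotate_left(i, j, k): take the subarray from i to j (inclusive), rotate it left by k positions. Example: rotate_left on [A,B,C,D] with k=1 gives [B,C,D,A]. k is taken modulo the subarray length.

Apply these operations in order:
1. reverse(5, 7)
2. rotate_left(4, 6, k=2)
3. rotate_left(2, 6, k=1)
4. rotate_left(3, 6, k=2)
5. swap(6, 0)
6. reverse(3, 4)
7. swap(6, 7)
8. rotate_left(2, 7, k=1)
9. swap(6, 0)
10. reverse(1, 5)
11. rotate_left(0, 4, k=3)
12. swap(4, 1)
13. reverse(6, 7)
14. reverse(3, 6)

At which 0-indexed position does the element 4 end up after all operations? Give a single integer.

After 1 (reverse(5, 7)): [4, 1, 7, 5, 0, 6, 3, 2]
After 2 (rotate_left(4, 6, k=2)): [4, 1, 7, 5, 3, 0, 6, 2]
After 3 (rotate_left(2, 6, k=1)): [4, 1, 5, 3, 0, 6, 7, 2]
After 4 (rotate_left(3, 6, k=2)): [4, 1, 5, 6, 7, 3, 0, 2]
After 5 (swap(6, 0)): [0, 1, 5, 6, 7, 3, 4, 2]
After 6 (reverse(3, 4)): [0, 1, 5, 7, 6, 3, 4, 2]
After 7 (swap(6, 7)): [0, 1, 5, 7, 6, 3, 2, 4]
After 8 (rotate_left(2, 7, k=1)): [0, 1, 7, 6, 3, 2, 4, 5]
After 9 (swap(6, 0)): [4, 1, 7, 6, 3, 2, 0, 5]
After 10 (reverse(1, 5)): [4, 2, 3, 6, 7, 1, 0, 5]
After 11 (rotate_left(0, 4, k=3)): [6, 7, 4, 2, 3, 1, 0, 5]
After 12 (swap(4, 1)): [6, 3, 4, 2, 7, 1, 0, 5]
After 13 (reverse(6, 7)): [6, 3, 4, 2, 7, 1, 5, 0]
After 14 (reverse(3, 6)): [6, 3, 4, 5, 1, 7, 2, 0]

Answer: 2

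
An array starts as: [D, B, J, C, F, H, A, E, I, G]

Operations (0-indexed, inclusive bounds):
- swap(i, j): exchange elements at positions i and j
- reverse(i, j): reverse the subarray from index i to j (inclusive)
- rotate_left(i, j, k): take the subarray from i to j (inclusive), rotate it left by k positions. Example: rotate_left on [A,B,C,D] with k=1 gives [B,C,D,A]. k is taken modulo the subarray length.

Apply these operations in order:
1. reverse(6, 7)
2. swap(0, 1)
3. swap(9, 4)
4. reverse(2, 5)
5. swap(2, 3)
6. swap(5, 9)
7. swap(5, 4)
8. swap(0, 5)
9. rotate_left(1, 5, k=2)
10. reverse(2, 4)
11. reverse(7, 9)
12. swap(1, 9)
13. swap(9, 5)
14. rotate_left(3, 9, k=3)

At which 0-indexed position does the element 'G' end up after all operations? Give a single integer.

After 1 (reverse(6, 7)): [D, B, J, C, F, H, E, A, I, G]
After 2 (swap(0, 1)): [B, D, J, C, F, H, E, A, I, G]
After 3 (swap(9, 4)): [B, D, J, C, G, H, E, A, I, F]
After 4 (reverse(2, 5)): [B, D, H, G, C, J, E, A, I, F]
After 5 (swap(2, 3)): [B, D, G, H, C, J, E, A, I, F]
After 6 (swap(5, 9)): [B, D, G, H, C, F, E, A, I, J]
After 7 (swap(5, 4)): [B, D, G, H, F, C, E, A, I, J]
After 8 (swap(0, 5)): [C, D, G, H, F, B, E, A, I, J]
After 9 (rotate_left(1, 5, k=2)): [C, H, F, B, D, G, E, A, I, J]
After 10 (reverse(2, 4)): [C, H, D, B, F, G, E, A, I, J]
After 11 (reverse(7, 9)): [C, H, D, B, F, G, E, J, I, A]
After 12 (swap(1, 9)): [C, A, D, B, F, G, E, J, I, H]
After 13 (swap(9, 5)): [C, A, D, B, F, H, E, J, I, G]
After 14 (rotate_left(3, 9, k=3)): [C, A, D, E, J, I, G, B, F, H]

Answer: 6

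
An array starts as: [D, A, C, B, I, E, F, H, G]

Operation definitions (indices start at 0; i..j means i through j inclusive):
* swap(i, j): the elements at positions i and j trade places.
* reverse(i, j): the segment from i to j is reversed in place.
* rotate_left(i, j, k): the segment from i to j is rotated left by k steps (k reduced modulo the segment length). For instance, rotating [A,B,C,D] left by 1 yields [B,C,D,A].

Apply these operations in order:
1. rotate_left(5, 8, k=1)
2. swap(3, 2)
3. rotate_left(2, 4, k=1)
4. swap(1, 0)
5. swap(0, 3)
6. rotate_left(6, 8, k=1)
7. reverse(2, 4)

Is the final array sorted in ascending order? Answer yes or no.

After 1 (rotate_left(5, 8, k=1)): [D, A, C, B, I, F, H, G, E]
After 2 (swap(3, 2)): [D, A, B, C, I, F, H, G, E]
After 3 (rotate_left(2, 4, k=1)): [D, A, C, I, B, F, H, G, E]
After 4 (swap(1, 0)): [A, D, C, I, B, F, H, G, E]
After 5 (swap(0, 3)): [I, D, C, A, B, F, H, G, E]
After 6 (rotate_left(6, 8, k=1)): [I, D, C, A, B, F, G, E, H]
After 7 (reverse(2, 4)): [I, D, B, A, C, F, G, E, H]

Answer: no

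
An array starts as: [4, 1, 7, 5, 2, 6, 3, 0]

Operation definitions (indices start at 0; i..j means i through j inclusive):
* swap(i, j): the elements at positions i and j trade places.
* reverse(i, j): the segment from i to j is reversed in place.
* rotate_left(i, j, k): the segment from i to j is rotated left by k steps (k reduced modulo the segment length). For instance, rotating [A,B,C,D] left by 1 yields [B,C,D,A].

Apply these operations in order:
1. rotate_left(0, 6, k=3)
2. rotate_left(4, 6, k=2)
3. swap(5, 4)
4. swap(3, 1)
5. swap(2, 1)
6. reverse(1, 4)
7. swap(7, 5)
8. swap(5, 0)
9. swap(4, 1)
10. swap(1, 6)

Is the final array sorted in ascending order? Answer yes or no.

After 1 (rotate_left(0, 6, k=3)): [5, 2, 6, 3, 4, 1, 7, 0]
After 2 (rotate_left(4, 6, k=2)): [5, 2, 6, 3, 7, 4, 1, 0]
After 3 (swap(5, 4)): [5, 2, 6, 3, 4, 7, 1, 0]
After 4 (swap(3, 1)): [5, 3, 6, 2, 4, 7, 1, 0]
After 5 (swap(2, 1)): [5, 6, 3, 2, 4, 7, 1, 0]
After 6 (reverse(1, 4)): [5, 4, 2, 3, 6, 7, 1, 0]
After 7 (swap(7, 5)): [5, 4, 2, 3, 6, 0, 1, 7]
After 8 (swap(5, 0)): [0, 4, 2, 3, 6, 5, 1, 7]
After 9 (swap(4, 1)): [0, 6, 2, 3, 4, 5, 1, 7]
After 10 (swap(1, 6)): [0, 1, 2, 3, 4, 5, 6, 7]

Answer: yes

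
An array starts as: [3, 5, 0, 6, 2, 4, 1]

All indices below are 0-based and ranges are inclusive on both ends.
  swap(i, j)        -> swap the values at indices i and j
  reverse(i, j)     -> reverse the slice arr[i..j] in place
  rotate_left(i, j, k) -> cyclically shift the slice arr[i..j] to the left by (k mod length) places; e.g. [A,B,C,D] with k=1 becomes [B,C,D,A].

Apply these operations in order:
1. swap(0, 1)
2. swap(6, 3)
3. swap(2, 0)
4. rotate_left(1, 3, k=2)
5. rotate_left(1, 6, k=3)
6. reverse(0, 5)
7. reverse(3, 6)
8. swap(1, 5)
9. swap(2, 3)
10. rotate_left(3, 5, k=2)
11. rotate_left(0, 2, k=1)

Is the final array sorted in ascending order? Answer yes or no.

After 1 (swap(0, 1)): [5, 3, 0, 6, 2, 4, 1]
After 2 (swap(6, 3)): [5, 3, 0, 1, 2, 4, 6]
After 3 (swap(2, 0)): [0, 3, 5, 1, 2, 4, 6]
After 4 (rotate_left(1, 3, k=2)): [0, 1, 3, 5, 2, 4, 6]
After 5 (rotate_left(1, 6, k=3)): [0, 2, 4, 6, 1, 3, 5]
After 6 (reverse(0, 5)): [3, 1, 6, 4, 2, 0, 5]
After 7 (reverse(3, 6)): [3, 1, 6, 5, 0, 2, 4]
After 8 (swap(1, 5)): [3, 2, 6, 5, 0, 1, 4]
After 9 (swap(2, 3)): [3, 2, 5, 6, 0, 1, 4]
After 10 (rotate_left(3, 5, k=2)): [3, 2, 5, 1, 6, 0, 4]
After 11 (rotate_left(0, 2, k=1)): [2, 5, 3, 1, 6, 0, 4]

Answer: no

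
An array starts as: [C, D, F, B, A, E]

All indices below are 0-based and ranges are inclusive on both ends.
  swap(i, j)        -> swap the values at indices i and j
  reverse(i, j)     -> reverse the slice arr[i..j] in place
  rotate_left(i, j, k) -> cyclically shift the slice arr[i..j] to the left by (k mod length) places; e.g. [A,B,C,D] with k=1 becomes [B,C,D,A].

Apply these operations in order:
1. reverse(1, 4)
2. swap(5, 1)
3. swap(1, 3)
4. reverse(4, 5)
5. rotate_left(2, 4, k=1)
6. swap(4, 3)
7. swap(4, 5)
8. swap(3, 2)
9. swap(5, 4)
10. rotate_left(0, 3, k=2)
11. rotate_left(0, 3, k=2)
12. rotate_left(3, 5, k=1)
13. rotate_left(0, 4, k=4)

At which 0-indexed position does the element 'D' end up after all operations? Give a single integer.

After 1 (reverse(1, 4)): [C, A, B, F, D, E]
After 2 (swap(5, 1)): [C, E, B, F, D, A]
After 3 (swap(1, 3)): [C, F, B, E, D, A]
After 4 (reverse(4, 5)): [C, F, B, E, A, D]
After 5 (rotate_left(2, 4, k=1)): [C, F, E, A, B, D]
After 6 (swap(4, 3)): [C, F, E, B, A, D]
After 7 (swap(4, 5)): [C, F, E, B, D, A]
After 8 (swap(3, 2)): [C, F, B, E, D, A]
After 9 (swap(5, 4)): [C, F, B, E, A, D]
After 10 (rotate_left(0, 3, k=2)): [B, E, C, F, A, D]
After 11 (rotate_left(0, 3, k=2)): [C, F, B, E, A, D]
After 12 (rotate_left(3, 5, k=1)): [C, F, B, A, D, E]
After 13 (rotate_left(0, 4, k=4)): [D, C, F, B, A, E]

Answer: 0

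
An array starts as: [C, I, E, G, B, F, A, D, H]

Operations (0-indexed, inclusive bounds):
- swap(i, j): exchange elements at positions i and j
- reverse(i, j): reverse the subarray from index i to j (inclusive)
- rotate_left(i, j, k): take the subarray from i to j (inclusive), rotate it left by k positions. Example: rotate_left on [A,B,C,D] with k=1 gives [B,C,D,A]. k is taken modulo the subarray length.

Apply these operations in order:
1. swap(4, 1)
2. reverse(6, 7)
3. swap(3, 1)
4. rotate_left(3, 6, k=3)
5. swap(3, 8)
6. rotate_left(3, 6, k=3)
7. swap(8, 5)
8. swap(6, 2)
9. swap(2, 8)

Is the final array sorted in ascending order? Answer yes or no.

After 1 (swap(4, 1)): [C, B, E, G, I, F, A, D, H]
After 2 (reverse(6, 7)): [C, B, E, G, I, F, D, A, H]
After 3 (swap(3, 1)): [C, G, E, B, I, F, D, A, H]
After 4 (rotate_left(3, 6, k=3)): [C, G, E, D, B, I, F, A, H]
After 5 (swap(3, 8)): [C, G, E, H, B, I, F, A, D]
After 6 (rotate_left(3, 6, k=3)): [C, G, E, F, H, B, I, A, D]
After 7 (swap(8, 5)): [C, G, E, F, H, D, I, A, B]
After 8 (swap(6, 2)): [C, G, I, F, H, D, E, A, B]
After 9 (swap(2, 8)): [C, G, B, F, H, D, E, A, I]

Answer: no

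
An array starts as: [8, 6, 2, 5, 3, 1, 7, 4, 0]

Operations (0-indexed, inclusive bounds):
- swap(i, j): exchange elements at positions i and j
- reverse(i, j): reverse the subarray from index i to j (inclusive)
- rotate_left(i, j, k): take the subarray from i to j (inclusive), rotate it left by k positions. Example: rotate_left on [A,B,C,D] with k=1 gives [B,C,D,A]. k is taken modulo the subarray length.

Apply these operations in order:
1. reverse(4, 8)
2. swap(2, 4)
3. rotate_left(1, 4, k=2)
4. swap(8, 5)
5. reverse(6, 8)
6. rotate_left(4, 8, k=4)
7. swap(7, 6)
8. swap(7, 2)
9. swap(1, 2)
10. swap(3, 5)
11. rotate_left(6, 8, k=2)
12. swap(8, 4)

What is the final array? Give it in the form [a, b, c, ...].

After 1 (reverse(4, 8)): [8, 6, 2, 5, 0, 4, 7, 1, 3]
After 2 (swap(2, 4)): [8, 6, 0, 5, 2, 4, 7, 1, 3]
After 3 (rotate_left(1, 4, k=2)): [8, 5, 2, 6, 0, 4, 7, 1, 3]
After 4 (swap(8, 5)): [8, 5, 2, 6, 0, 3, 7, 1, 4]
After 5 (reverse(6, 8)): [8, 5, 2, 6, 0, 3, 4, 1, 7]
After 6 (rotate_left(4, 8, k=4)): [8, 5, 2, 6, 7, 0, 3, 4, 1]
After 7 (swap(7, 6)): [8, 5, 2, 6, 7, 0, 4, 3, 1]
After 8 (swap(7, 2)): [8, 5, 3, 6, 7, 0, 4, 2, 1]
After 9 (swap(1, 2)): [8, 3, 5, 6, 7, 0, 4, 2, 1]
After 10 (swap(3, 5)): [8, 3, 5, 0, 7, 6, 4, 2, 1]
After 11 (rotate_left(6, 8, k=2)): [8, 3, 5, 0, 7, 6, 1, 4, 2]
After 12 (swap(8, 4)): [8, 3, 5, 0, 2, 6, 1, 4, 7]

Answer: [8, 3, 5, 0, 2, 6, 1, 4, 7]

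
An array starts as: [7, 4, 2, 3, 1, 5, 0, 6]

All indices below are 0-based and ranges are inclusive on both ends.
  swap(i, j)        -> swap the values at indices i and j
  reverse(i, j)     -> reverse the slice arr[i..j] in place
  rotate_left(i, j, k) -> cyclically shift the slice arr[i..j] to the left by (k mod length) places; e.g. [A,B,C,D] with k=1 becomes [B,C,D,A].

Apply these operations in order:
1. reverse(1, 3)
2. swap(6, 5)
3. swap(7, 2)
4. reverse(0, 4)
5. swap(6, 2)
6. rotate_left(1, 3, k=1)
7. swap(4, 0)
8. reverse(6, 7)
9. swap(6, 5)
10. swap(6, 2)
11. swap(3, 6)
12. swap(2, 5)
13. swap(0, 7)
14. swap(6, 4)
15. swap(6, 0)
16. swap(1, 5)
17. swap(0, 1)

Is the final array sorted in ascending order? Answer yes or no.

Answer: yes

Derivation:
After 1 (reverse(1, 3)): [7, 3, 2, 4, 1, 5, 0, 6]
After 2 (swap(6, 5)): [7, 3, 2, 4, 1, 0, 5, 6]
After 3 (swap(7, 2)): [7, 3, 6, 4, 1, 0, 5, 2]
After 4 (reverse(0, 4)): [1, 4, 6, 3, 7, 0, 5, 2]
After 5 (swap(6, 2)): [1, 4, 5, 3, 7, 0, 6, 2]
After 6 (rotate_left(1, 3, k=1)): [1, 5, 3, 4, 7, 0, 6, 2]
After 7 (swap(4, 0)): [7, 5, 3, 4, 1, 0, 6, 2]
After 8 (reverse(6, 7)): [7, 5, 3, 4, 1, 0, 2, 6]
After 9 (swap(6, 5)): [7, 5, 3, 4, 1, 2, 0, 6]
After 10 (swap(6, 2)): [7, 5, 0, 4, 1, 2, 3, 6]
After 11 (swap(3, 6)): [7, 5, 0, 3, 1, 2, 4, 6]
After 12 (swap(2, 5)): [7, 5, 2, 3, 1, 0, 4, 6]
After 13 (swap(0, 7)): [6, 5, 2, 3, 1, 0, 4, 7]
After 14 (swap(6, 4)): [6, 5, 2, 3, 4, 0, 1, 7]
After 15 (swap(6, 0)): [1, 5, 2, 3, 4, 0, 6, 7]
After 16 (swap(1, 5)): [1, 0, 2, 3, 4, 5, 6, 7]
After 17 (swap(0, 1)): [0, 1, 2, 3, 4, 5, 6, 7]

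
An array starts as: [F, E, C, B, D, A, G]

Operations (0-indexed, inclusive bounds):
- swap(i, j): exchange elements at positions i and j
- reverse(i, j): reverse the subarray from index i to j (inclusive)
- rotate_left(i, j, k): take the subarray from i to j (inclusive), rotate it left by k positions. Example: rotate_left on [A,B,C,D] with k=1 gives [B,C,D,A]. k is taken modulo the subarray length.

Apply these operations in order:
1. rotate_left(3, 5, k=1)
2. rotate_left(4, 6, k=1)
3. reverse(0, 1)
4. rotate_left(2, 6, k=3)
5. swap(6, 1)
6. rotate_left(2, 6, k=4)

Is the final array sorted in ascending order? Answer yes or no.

Answer: no

Derivation:
After 1 (rotate_left(3, 5, k=1)): [F, E, C, D, A, B, G]
After 2 (rotate_left(4, 6, k=1)): [F, E, C, D, B, G, A]
After 3 (reverse(0, 1)): [E, F, C, D, B, G, A]
After 4 (rotate_left(2, 6, k=3)): [E, F, G, A, C, D, B]
After 5 (swap(6, 1)): [E, B, G, A, C, D, F]
After 6 (rotate_left(2, 6, k=4)): [E, B, F, G, A, C, D]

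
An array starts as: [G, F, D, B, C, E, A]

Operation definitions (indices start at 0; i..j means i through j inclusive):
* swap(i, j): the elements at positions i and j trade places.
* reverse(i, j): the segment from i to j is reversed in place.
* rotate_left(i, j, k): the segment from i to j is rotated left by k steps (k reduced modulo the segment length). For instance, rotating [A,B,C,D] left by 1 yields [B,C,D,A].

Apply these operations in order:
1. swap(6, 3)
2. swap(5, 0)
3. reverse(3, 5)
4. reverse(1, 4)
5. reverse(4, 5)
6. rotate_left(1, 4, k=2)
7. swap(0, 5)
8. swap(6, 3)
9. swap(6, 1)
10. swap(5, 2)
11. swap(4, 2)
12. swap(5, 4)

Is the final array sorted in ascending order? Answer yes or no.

Answer: no

Derivation:
After 1 (swap(6, 3)): [G, F, D, A, C, E, B]
After 2 (swap(5, 0)): [E, F, D, A, C, G, B]
After 3 (reverse(3, 5)): [E, F, D, G, C, A, B]
After 4 (reverse(1, 4)): [E, C, G, D, F, A, B]
After 5 (reverse(4, 5)): [E, C, G, D, A, F, B]
After 6 (rotate_left(1, 4, k=2)): [E, D, A, C, G, F, B]
After 7 (swap(0, 5)): [F, D, A, C, G, E, B]
After 8 (swap(6, 3)): [F, D, A, B, G, E, C]
After 9 (swap(6, 1)): [F, C, A, B, G, E, D]
After 10 (swap(5, 2)): [F, C, E, B, G, A, D]
After 11 (swap(4, 2)): [F, C, G, B, E, A, D]
After 12 (swap(5, 4)): [F, C, G, B, A, E, D]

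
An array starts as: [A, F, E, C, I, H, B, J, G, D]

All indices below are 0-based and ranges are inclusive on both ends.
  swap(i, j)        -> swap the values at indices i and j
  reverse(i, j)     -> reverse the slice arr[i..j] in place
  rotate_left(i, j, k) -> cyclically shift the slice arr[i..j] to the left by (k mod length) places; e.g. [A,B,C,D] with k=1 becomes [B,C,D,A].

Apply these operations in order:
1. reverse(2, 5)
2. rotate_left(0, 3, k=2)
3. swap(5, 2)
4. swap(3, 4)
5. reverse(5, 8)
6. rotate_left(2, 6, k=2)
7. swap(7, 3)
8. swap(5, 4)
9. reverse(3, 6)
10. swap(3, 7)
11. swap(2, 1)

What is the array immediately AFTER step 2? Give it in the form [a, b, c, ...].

After 1 (reverse(2, 5)): [A, F, H, I, C, E, B, J, G, D]
After 2 (rotate_left(0, 3, k=2)): [H, I, A, F, C, E, B, J, G, D]

Answer: [H, I, A, F, C, E, B, J, G, D]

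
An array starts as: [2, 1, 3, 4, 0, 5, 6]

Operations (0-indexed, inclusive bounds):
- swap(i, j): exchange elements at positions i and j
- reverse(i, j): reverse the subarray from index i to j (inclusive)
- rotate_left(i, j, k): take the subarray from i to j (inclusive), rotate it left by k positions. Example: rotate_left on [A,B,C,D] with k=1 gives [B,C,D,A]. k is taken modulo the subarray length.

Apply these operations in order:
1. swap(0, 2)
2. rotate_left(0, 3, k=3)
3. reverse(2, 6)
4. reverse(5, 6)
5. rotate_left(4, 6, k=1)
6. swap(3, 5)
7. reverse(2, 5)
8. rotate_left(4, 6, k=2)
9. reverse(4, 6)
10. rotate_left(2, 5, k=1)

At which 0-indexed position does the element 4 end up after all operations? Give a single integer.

After 1 (swap(0, 2)): [3, 1, 2, 4, 0, 5, 6]
After 2 (rotate_left(0, 3, k=3)): [4, 3, 1, 2, 0, 5, 6]
After 3 (reverse(2, 6)): [4, 3, 6, 5, 0, 2, 1]
After 4 (reverse(5, 6)): [4, 3, 6, 5, 0, 1, 2]
After 5 (rotate_left(4, 6, k=1)): [4, 3, 6, 5, 1, 2, 0]
After 6 (swap(3, 5)): [4, 3, 6, 2, 1, 5, 0]
After 7 (reverse(2, 5)): [4, 3, 5, 1, 2, 6, 0]
After 8 (rotate_left(4, 6, k=2)): [4, 3, 5, 1, 0, 2, 6]
After 9 (reverse(4, 6)): [4, 3, 5, 1, 6, 2, 0]
After 10 (rotate_left(2, 5, k=1)): [4, 3, 1, 6, 2, 5, 0]

Answer: 0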